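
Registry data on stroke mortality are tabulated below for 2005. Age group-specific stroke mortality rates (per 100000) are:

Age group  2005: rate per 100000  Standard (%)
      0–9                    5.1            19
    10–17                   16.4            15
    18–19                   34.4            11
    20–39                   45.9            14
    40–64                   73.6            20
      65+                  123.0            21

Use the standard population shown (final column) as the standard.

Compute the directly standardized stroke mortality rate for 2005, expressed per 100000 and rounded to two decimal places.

Standard weights: 0.19, 0.15, 0.11, 0.14, 0.20, 0.21.
Standardized rate: 0.1900×5.1 + 0.1500×16.4 + 0.1100×34.4 + 0.1400×45.9 + 0.2000×73.6 + 0.2100×123.0 = 54.1890 per 100000.

54.19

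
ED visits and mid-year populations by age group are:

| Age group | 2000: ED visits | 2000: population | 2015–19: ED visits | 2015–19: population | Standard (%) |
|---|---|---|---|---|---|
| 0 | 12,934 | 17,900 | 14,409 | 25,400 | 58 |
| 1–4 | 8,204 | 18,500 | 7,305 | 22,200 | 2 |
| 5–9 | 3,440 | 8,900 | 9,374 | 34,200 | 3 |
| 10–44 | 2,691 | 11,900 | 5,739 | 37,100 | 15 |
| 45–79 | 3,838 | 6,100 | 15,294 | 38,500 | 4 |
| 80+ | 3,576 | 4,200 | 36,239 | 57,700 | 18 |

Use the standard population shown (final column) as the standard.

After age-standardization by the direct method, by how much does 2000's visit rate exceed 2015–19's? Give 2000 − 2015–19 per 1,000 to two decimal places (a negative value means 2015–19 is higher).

Age-specific rates per 1,000 for 2000: 722.570, 443.459, 386.517, 226.134, 629.180, 851.429.
For 2015–19: 567.283, 329.054, 274.094, 154.690, 397.247, 628.059.
Standard weights: 0.58, 0.02, 0.03, 0.15, 0.04, 0.18.
2000: 0.5800×722.570 + 0.0200×443.459 + 0.0300×386.517 + 0.1500×226.134 + 0.0400×629.180 + 0.1800×851.429 = 651.8997 per 1,000.
2015–19: 0.5800×567.283 + 0.0200×329.054 + 0.0300×274.094 + 0.1500×154.690 + 0.0400×397.247 + 0.1800×628.059 = 495.9723 per 1,000.
Difference = 651.8997 − 495.9723 = 155.9274.

155.93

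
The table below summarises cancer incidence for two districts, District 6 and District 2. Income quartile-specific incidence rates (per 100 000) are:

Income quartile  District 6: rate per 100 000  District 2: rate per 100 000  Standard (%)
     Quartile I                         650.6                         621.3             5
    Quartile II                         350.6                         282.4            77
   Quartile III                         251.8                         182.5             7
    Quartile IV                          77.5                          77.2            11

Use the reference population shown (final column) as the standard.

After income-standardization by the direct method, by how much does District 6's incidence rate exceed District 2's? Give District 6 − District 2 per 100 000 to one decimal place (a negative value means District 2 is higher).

58.9

Standard weights: 0.05, 0.77, 0.07, 0.11.
District 6: 0.0500×650.6 + 0.7700×350.6 + 0.0700×251.8 + 0.1100×77.5 = 328.6430 per 100 000.
District 2: 0.0500×621.3 + 0.7700×282.4 + 0.0700×182.5 + 0.1100×77.2 = 269.7800 per 100 000.
Difference = 328.6430 − 269.7800 = 58.8630.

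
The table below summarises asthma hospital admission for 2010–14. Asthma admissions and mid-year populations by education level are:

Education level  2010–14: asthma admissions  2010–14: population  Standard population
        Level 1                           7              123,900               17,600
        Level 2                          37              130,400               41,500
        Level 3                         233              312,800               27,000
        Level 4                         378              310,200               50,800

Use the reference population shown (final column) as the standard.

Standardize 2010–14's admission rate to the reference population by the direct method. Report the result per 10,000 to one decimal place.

Education-specific rates per 10,000 for 2010–14: 0.56, 2.84, 7.45, 12.19.
Standard total = 136,900; weights = 0.1286, 0.3031, 0.1972, 0.3711.
Standardized rate: 0.1286×0.56 + 0.3031×2.84 + 0.1972×7.45 + 0.3711×12.19 = 6.9237 per 10,000.

6.9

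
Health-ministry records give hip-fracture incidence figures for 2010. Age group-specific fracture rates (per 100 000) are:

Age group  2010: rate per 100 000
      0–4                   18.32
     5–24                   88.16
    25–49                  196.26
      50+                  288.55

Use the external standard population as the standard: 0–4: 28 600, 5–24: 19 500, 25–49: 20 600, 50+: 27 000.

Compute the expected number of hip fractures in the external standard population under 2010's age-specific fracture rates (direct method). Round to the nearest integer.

141

Expected hip fractures = Σ (standard pop × age-specific rate ÷ 100 000)
= 28 600×18.32/100 000 + 19 500×88.16/100 000 + 20 600×196.26/100 000 + 27 000×288.55/100 000
= 5.24 + 17.19 + 40.43 + 77.91 = 140.77.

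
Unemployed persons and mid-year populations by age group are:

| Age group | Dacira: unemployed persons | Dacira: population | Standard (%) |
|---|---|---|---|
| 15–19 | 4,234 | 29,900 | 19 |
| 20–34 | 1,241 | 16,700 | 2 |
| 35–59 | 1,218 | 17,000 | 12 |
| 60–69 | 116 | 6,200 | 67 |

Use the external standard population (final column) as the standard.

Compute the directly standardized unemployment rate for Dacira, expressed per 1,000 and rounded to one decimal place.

Age-specific rates per 1,000 for Dacira: 141.605, 74.311, 71.647, 18.710.
Standard weights: 0.19, 0.02, 0.12, 0.67.
Standardized rate: 0.1900×141.605 + 0.0200×74.311 + 0.1200×71.647 + 0.6700×18.710 = 49.5244 per 1,000.

49.5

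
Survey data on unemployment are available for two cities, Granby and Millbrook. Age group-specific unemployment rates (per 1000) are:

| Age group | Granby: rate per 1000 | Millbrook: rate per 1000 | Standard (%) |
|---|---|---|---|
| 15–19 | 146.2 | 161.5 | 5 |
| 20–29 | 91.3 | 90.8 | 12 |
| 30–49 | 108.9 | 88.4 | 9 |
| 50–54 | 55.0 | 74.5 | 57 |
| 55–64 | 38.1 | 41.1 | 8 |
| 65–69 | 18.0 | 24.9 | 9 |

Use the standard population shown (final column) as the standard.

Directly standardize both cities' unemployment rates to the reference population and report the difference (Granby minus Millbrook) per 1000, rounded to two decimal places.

Standard weights: 0.05, 0.12, 0.09, 0.57, 0.08, 0.09.
Granby: 0.0500×146.2 + 0.1200×91.3 + 0.0900×108.9 + 0.5700×55.0 + 0.0800×38.1 + 0.0900×18.0 = 64.0850 per 1000.
Millbrook: 0.0500×161.5 + 0.1200×90.8 + 0.0900×88.4 + 0.5700×74.5 + 0.0800×41.1 + 0.0900×24.9 = 74.9210 per 1000.
Difference = 64.0850 − 74.9210 = -10.8360.

-10.84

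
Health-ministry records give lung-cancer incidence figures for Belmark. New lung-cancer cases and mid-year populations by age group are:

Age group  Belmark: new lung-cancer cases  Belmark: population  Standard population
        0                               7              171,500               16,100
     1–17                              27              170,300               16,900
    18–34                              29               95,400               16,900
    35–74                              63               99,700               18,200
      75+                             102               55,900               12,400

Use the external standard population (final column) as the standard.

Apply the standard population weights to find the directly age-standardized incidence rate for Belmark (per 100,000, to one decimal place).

52.9

Age-specific rates per 100,000 for Belmark: 4.08, 15.85, 30.40, 63.19, 182.47.
Standard total = 80,500; weights = 0.2000, 0.2099, 0.2099, 0.2261, 0.1540.
Standardized rate: 0.2000×4.08 + 0.2099×15.85 + 0.2099×30.40 + 0.2261×63.19 + 0.1540×182.47 = 52.9198 per 100,000.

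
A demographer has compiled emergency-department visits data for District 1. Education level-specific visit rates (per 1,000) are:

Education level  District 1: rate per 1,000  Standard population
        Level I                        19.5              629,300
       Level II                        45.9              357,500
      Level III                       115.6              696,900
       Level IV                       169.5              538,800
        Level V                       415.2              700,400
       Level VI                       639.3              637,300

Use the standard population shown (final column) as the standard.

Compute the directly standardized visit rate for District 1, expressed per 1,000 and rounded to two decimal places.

Standard total = 3,560,200; weights = 0.1768, 0.1004, 0.1957, 0.1513, 0.1967, 0.1790.
Standardized rate: 0.1768×19.5 + 0.1004×45.9 + 0.1957×115.6 + 0.1513×169.5 + 0.1967×415.2 + 0.1790×639.3 = 252.4580 per 1,000.

252.46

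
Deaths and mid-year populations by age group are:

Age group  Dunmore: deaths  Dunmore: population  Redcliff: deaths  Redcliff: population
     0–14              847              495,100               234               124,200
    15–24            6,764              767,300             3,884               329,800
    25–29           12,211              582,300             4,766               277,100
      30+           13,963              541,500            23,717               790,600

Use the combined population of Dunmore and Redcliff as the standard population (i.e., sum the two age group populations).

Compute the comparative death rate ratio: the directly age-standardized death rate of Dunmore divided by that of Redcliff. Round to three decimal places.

0.917

Age-specific rates per 1,000 for Dunmore: 1.711, 8.815, 20.970, 25.786.
For Redcliff: 1.884, 11.777, 17.200, 29.999.
Combined standard total = 3,907,900; weights = 0.1585, 0.2807, 0.2199, 0.3409.
Dunmore: 0.1585×1.711 + 0.2807×8.815 + 0.2199×20.970 + 0.3409×25.786 = 16.1473 per 1,000.
Redcliff: 0.1585×1.884 + 0.2807×11.777 + 0.2199×17.200 + 0.3409×29.999 = 17.6130 per 1,000.
Ratio = 16.1473 ÷ 17.6130 = 0.91678.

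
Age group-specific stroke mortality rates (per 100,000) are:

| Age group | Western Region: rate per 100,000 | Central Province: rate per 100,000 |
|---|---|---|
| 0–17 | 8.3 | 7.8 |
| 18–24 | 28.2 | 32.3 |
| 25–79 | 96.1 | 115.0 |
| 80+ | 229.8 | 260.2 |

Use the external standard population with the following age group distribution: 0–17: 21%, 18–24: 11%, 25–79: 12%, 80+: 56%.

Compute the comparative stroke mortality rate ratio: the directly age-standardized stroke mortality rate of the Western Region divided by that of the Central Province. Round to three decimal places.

0.881

Standard weights: 0.21, 0.11, 0.12, 0.56.
The Western Region: 0.2100×8.3 + 0.1100×28.2 + 0.1200×96.1 + 0.5600×229.8 = 145.0650 per 100,000.
The Central Province: 0.2100×7.8 + 0.1100×32.3 + 0.1200×115.0 + 0.5600×260.2 = 164.7030 per 100,000.
Ratio = 145.0650 ÷ 164.7030 = 0.88077.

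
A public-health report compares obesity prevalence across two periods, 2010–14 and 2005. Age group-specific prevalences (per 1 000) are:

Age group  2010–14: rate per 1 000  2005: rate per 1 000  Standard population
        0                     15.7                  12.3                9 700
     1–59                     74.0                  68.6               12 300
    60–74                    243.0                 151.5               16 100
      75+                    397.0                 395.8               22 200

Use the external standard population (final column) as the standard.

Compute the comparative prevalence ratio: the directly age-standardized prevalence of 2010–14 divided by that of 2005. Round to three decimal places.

1.131

Standard total = 60 300; weights = 0.1609, 0.2040, 0.2670, 0.3682.
2010–14: 0.1609×15.7 + 0.2040×74.0 + 0.2670×243.0 + 0.3682×397.0 = 228.6599 per 1 000.
2005: 0.1609×12.3 + 0.2040×68.6 + 0.2670×151.5 + 0.3682×395.8 = 202.1393 per 1 000.
Ratio = 228.6599 ÷ 202.1393 = 1.13120.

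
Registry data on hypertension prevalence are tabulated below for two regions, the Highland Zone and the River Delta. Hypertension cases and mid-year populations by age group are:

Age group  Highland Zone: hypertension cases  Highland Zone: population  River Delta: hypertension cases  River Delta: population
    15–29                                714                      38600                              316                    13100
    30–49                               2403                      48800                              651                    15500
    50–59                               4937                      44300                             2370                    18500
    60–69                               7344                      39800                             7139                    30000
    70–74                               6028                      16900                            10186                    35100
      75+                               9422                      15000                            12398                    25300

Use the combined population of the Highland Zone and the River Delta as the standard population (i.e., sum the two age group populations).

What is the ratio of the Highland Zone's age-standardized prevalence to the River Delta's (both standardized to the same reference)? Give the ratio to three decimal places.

1.070

Age-specific rates per 1000 for the Highland Zone: 18.497, 49.242, 111.445, 184.523, 356.686, 628.133.
For the River Delta: 24.122, 42.000, 128.108, 237.967, 290.199, 490.040.
Combined standard total = 340900; weights = 0.1517, 0.1886, 0.1842, 0.2048, 0.1525, 0.1182.
The Highland Zone: 0.1517×18.497 + 0.1886×49.242 + 0.1842×111.445 + 0.2048×184.523 + 0.1525×356.686 + 0.1182×628.133 = 199.0685 per 1000.
The River Delta: 0.1517×24.122 + 0.1886×42.000 + 0.1842×128.108 + 0.2048×237.967 + 0.1525×290.199 + 0.1182×490.040 = 186.1013 per 1000.
Ratio = 199.0685 ÷ 186.1013 = 1.06968.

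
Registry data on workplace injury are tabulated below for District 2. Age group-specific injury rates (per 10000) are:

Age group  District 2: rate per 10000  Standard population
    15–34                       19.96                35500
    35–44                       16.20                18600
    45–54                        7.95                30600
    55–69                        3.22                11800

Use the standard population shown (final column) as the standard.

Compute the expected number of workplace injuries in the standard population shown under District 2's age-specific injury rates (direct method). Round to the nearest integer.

129

Expected workplace injuries = Σ (standard pop × age-specific rate ÷ 10000)
= 35500×19.96/10000 + 18600×16.20/10000 + 30600×7.95/10000 + 11800×3.22/10000
= 70.86 + 30.13 + 24.33 + 3.80 = 129.12.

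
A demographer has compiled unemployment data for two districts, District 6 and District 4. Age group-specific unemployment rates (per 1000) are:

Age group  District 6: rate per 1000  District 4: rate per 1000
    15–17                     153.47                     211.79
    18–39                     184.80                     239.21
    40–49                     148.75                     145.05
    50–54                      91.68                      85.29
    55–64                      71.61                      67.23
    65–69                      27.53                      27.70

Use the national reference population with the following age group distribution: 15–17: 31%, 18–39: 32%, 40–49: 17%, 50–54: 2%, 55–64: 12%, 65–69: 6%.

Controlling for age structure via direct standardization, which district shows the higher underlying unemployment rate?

Standard weights: 0.31, 0.32, 0.17, 0.02, 0.12, 0.06.
District 6: 0.3100×153.47 + 0.3200×184.80 + 0.1700×148.75 + 0.0200×91.68 + 0.1200×71.61 + 0.0600×27.53 = 144.0778 per 1000.
District 4: 0.3100×211.79 + 0.3200×239.21 + 0.1700×145.05 + 0.0200×85.29 + 0.1200×67.23 + 0.0600×27.70 = 178.2960 per 1000.

District 4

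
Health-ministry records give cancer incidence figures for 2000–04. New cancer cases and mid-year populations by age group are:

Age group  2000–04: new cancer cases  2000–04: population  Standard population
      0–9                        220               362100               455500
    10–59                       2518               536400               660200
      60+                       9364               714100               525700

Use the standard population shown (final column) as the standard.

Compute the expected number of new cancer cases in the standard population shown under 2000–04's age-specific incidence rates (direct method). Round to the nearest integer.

10269

Age-specific rates per 100000 for 2000–04: 60.76, 469.43, 1311.30.
Expected new cancer cases = Σ (standard pop × age-specific rate ÷ 100000)
= 455500×60.76/100000 + 660200×469.43/100000 + 525700×1311.30/100000
= 276.75 + 3099.15 + 6893.51 = 10269.40.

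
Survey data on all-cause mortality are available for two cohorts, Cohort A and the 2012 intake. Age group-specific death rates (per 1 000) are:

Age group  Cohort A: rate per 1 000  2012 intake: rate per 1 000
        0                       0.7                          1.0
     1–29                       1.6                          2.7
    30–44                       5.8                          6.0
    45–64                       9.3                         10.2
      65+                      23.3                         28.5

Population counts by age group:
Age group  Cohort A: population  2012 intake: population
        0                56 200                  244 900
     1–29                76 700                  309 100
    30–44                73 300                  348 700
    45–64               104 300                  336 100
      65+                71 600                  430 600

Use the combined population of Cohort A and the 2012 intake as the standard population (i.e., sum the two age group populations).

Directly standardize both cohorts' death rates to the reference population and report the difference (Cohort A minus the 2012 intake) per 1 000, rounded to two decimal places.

Combined standard total = 2 051 500; weights = 0.1468, 0.1881, 0.2057, 0.2147, 0.2448.
Cohort A: 0.1468×0.7 + 0.1881×1.6 + 0.2057×5.8 + 0.2147×9.3 + 0.2448×23.3 = 9.2969 per 1 000.
The 2012 intake: 0.1468×1.0 + 0.1881×2.7 + 0.2057×6.0 + 0.2147×10.2 + 0.2448×28.5 = 11.0551 per 1 000.
Difference = 9.2969 − 11.0551 = -1.7582.

-1.76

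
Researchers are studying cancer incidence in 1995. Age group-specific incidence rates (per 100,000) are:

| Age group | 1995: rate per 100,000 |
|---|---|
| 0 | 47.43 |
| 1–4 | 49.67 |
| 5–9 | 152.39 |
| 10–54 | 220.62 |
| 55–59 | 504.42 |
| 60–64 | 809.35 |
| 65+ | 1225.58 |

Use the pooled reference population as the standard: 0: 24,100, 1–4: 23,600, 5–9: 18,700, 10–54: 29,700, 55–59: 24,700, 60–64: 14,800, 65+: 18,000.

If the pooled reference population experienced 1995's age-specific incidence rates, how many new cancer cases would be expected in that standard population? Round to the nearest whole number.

Expected new cancer cases = Σ (standard pop × age-specific rate ÷ 100,000)
= 24,100×47.43/100,000 + 23,600×49.67/100,000 + 18,700×152.39/100,000 + 29,700×220.62/100,000 + 24,700×504.42/100,000 + 14,800×809.35/100,000 + 18,000×1225.58/100,000
= 11.43 + 11.72 + 28.50 + 65.52 + 124.59 + 119.78 + 220.60 = 582.15.

582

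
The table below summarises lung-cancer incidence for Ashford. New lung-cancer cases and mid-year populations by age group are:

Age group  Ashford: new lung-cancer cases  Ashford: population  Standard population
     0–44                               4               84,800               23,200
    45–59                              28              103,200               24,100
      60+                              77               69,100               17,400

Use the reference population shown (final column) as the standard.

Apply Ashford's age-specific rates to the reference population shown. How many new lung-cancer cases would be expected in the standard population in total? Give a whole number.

27

Age-specific rates per 100,000 for Ashford: 4.72, 27.13, 111.43.
Expected new lung-cancer cases = Σ (standard pop × age-specific rate ÷ 100,000)
= 23,200×4.72/100,000 + 24,100×27.13/100,000 + 17,400×111.43/100,000
= 1.09 + 6.54 + 19.39 = 27.02.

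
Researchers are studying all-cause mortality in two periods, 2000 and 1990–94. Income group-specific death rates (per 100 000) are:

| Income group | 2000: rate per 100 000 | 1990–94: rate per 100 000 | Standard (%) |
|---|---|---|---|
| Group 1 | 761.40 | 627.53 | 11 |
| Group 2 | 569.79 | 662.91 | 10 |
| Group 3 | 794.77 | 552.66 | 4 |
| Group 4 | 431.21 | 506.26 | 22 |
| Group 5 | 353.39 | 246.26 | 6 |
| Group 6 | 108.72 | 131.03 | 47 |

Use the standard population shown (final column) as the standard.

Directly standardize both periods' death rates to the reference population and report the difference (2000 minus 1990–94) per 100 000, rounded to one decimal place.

-5.5

Standard weights: 0.11, 0.10, 0.04, 0.22, 0.06, 0.47.
2000: 0.1100×761.40 + 0.1000×569.79 + 0.0400×794.77 + 0.2200×431.21 + 0.0600×353.39 + 0.4700×108.72 = 339.6918 per 100 000.
1990–94: 0.1100×627.53 + 0.1000×662.91 + 0.0400×552.66 + 0.2200×506.26 + 0.0600×246.26 + 0.4700×131.03 = 345.1626 per 100 000.
Difference = 339.6918 − 345.1626 = -5.4708.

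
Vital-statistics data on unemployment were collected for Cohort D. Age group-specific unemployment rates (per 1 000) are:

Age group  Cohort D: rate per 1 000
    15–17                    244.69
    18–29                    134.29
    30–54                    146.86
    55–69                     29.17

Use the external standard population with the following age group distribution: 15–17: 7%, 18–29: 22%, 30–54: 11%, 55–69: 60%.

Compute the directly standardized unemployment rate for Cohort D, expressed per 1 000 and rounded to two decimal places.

80.33

Standard weights: 0.07, 0.22, 0.11, 0.60.
Standardized rate: 0.0700×244.69 + 0.2200×134.29 + 0.1100×146.86 + 0.6000×29.17 = 80.3287 per 1 000.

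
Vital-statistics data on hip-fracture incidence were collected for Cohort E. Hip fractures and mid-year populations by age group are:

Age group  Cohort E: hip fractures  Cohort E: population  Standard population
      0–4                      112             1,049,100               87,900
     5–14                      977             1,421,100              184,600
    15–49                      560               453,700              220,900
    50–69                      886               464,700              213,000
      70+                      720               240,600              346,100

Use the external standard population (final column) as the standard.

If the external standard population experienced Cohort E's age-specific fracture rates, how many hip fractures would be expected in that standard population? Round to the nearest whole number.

Age-specific rates per 100,000 for Cohort E: 10.68, 68.75, 123.43, 190.66, 299.25.
Expected hip fractures = Σ (standard pop × age-specific rate ÷ 100,000)
= 87,900×10.68/100,000 + 184,600×68.75/100,000 + 220,900×123.43/100,000 + 213,000×190.66/100,000 + 346,100×299.25/100,000
= 9.38 + 126.91 + 272.66 + 406.11 + 1035.71 = 1850.77.

1851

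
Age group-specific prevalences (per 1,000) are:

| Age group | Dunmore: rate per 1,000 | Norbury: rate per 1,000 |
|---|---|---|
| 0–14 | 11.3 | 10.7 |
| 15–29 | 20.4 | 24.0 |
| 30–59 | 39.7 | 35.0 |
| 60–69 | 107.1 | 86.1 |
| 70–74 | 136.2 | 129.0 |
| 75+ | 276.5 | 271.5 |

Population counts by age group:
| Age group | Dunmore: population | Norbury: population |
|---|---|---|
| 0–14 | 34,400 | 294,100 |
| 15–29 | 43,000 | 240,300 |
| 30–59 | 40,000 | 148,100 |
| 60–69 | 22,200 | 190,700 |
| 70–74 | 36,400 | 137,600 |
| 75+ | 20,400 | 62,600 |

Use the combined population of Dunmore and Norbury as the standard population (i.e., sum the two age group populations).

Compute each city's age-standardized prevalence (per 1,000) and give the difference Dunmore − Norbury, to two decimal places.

4.88

Combined standard total = 1,269,800; weights = 0.2587, 0.2231, 0.1481, 0.1677, 0.1370, 0.0654.
Dunmore: 0.2587×11.3 + 0.2231×20.4 + 0.1481×39.7 + 0.1677×107.1 + 0.1370×136.2 + 0.0654×276.5 = 68.0492 per 1,000.
Norbury: 0.2587×10.7 + 0.2231×24.0 + 0.1481×35.0 + 0.1677×86.1 + 0.1370×129.0 + 0.0654×271.5 = 63.1665 per 1,000.
Difference = 68.0492 − 63.1665 = 4.8827.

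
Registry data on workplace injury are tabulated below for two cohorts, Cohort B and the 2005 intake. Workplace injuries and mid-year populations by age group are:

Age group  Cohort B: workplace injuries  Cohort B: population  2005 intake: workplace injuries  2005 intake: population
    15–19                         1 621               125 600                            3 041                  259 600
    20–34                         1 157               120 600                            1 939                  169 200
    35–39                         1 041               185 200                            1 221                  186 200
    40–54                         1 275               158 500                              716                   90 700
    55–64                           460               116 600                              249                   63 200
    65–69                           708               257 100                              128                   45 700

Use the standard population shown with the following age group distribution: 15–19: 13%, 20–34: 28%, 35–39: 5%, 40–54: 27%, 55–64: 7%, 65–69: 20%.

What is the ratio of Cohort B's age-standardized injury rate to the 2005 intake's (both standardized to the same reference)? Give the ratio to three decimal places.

Age-specific rates per 10 000 for Cohort B: 129.06, 95.94, 56.21, 80.44, 39.45, 27.54.
For the 2005 intake: 117.14, 114.60, 65.57, 78.94, 39.40, 28.01.
Standard weights: 0.13, 0.28, 0.05, 0.27, 0.07, 0.20.
Cohort B: 0.1300×129.06 + 0.2800×95.94 + 0.0500×56.21 + 0.2700×80.44 + 0.0700×39.45 + 0.2000×27.54 = 76.4391 per 10 000.
The 2005 intake: 0.1300×117.14 + 0.2800×114.60 + 0.0500×65.57 + 0.2700×78.94 + 0.0700×39.40 + 0.2000×28.01 = 80.2685 per 10 000.
Ratio = 76.4391 ÷ 80.2685 = 0.95229.

0.952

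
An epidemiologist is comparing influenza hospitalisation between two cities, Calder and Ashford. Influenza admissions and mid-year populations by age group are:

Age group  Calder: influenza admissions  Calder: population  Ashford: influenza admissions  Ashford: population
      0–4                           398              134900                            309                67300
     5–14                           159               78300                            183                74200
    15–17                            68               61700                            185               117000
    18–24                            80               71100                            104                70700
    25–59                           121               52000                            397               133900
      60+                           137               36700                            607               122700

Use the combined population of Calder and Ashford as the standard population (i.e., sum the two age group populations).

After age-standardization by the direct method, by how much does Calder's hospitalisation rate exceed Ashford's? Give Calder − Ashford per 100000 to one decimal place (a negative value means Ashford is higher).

Age-specific rates per 100000 for Calder: 295.03, 203.07, 110.21, 112.52, 232.69, 373.30.
For Ashford: 459.14, 246.63, 158.12, 147.10, 296.49, 494.70.
Combined standard total = 1020500; weights = 0.1981, 0.1494, 0.1751, 0.1390, 0.1822, 0.1562.
Calder: 0.1981×295.03 + 0.1494×203.07 + 0.1751×110.21 + 0.1390×112.52 + 0.1822×232.69 + 0.1562×373.30 = 224.4330 per 100000.
Ashford: 0.1981×459.14 + 0.1494×246.63 + 0.1751×158.12 + 0.1390×147.10 + 0.1822×296.49 + 0.1562×494.70 = 307.2384 per 100000.
Difference = 224.4330 − 307.2384 = -82.8054.

-82.8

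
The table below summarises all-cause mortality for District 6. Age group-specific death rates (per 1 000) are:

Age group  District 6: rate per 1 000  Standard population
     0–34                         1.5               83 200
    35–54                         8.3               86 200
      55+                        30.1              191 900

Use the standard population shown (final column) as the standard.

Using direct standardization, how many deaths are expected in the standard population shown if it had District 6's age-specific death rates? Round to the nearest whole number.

Expected deaths = Σ (standard pop × age-specific rate ÷ 1 000)
= 83 200×1.5/1 000 + 86 200×8.3/1 000 + 191 900×30.1/1 000
= 124.80 + 715.46 + 5776.19 = 6616.45.

6616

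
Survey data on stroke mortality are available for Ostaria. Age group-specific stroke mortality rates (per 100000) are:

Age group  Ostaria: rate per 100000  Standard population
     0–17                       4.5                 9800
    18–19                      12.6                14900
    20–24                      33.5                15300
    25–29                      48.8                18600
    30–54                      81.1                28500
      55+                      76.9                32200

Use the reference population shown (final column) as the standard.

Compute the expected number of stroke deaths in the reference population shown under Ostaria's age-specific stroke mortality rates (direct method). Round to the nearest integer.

Expected stroke deaths = Σ (standard pop × age-specific rate ÷ 100000)
= 9800×4.5/100000 + 14900×12.6/100000 + 15300×33.5/100000 + 18600×48.8/100000 + 28500×81.1/100000 + 32200×76.9/100000
= 0.44 + 1.88 + 5.13 + 9.08 + 23.11 + 24.76 = 64.40.

64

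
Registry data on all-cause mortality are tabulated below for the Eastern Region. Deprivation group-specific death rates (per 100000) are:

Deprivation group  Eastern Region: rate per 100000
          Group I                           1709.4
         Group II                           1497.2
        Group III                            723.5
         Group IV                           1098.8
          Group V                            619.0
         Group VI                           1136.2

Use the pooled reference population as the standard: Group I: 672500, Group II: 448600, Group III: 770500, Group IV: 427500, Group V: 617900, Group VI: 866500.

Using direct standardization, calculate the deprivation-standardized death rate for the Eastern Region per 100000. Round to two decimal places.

Standard total = 3803500; weights = 0.1768, 0.1179, 0.2026, 0.1124, 0.1625, 0.2278.
Standardized rate: 0.1768×1709.4 + 0.1179×1497.2 + 0.2026×723.5 + 0.1124×1098.8 + 0.1625×619.0 + 0.2278×1136.2 = 1108.2967 per 100000.

1108.30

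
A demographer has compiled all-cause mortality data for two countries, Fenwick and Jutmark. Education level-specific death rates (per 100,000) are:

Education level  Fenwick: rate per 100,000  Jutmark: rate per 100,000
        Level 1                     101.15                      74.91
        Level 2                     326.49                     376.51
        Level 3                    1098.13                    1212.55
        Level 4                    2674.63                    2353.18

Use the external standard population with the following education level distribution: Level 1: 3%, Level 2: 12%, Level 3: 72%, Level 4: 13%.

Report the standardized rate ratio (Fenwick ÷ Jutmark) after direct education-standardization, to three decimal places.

Standard weights: 0.03, 0.12, 0.72, 0.13.
Fenwick: 0.0300×101.15 + 0.1200×326.49 + 0.7200×1098.13 + 0.1300×2674.63 = 1180.5688 per 100,000.
Jutmark: 0.0300×74.91 + 0.1200×376.51 + 0.7200×1212.55 + 0.1300×2353.18 = 1226.3779 per 100,000.
Ratio = 1180.5688 ÷ 1226.3779 = 0.96265.

0.963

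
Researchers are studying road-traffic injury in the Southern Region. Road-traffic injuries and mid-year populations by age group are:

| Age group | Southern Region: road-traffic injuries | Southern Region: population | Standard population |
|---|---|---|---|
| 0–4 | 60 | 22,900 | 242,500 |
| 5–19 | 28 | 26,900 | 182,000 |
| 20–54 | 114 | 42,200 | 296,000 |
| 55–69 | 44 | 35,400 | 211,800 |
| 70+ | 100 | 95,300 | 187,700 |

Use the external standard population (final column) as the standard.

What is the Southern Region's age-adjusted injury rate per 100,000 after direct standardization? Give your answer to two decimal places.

Age-specific rates per 100,000 for the Southern Region: 262.01, 104.09, 270.14, 124.29, 104.93.
Standard total = 1,120,000; weights = 0.2165, 0.1625, 0.2643, 0.1891, 0.1676.
Standardized rate: 0.2165×262.01 + 0.1625×104.09 + 0.2643×270.14 + 0.1891×124.29 + 0.1676×104.93 = 186.1291 per 100,000.

186.13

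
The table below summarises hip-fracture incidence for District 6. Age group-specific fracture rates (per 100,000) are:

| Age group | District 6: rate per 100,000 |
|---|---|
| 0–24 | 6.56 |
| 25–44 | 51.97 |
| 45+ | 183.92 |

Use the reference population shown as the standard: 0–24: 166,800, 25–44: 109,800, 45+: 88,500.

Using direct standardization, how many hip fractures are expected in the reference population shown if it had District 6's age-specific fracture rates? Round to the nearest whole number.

Expected hip fractures = Σ (standard pop × age-specific rate ÷ 100,000)
= 166,800×6.56/100,000 + 109,800×51.97/100,000 + 88,500×183.92/100,000
= 10.94 + 57.06 + 162.77 = 230.77.

231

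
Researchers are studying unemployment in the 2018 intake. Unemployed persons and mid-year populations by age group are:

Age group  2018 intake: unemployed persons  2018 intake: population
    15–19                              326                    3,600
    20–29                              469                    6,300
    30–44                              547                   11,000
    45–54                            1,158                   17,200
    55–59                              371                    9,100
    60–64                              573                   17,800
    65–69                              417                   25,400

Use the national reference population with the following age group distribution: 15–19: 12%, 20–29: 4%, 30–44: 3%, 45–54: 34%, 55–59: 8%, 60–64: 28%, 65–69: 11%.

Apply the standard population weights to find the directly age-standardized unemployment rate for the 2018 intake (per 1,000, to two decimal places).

Age-specific rates per 1,000 for the 2018 intake: 90.556, 74.444, 49.727, 67.326, 40.769, 32.191, 16.417.
Standard weights: 0.12, 0.04, 0.03, 0.34, 0.08, 0.28, 0.11.
Standardized rate: 0.1200×90.556 + 0.0400×74.444 + 0.0300×49.727 + 0.3400×67.326 + 0.0800×40.769 + 0.2800×32.191 + 0.1100×16.417 = 52.3079 per 1,000.

52.31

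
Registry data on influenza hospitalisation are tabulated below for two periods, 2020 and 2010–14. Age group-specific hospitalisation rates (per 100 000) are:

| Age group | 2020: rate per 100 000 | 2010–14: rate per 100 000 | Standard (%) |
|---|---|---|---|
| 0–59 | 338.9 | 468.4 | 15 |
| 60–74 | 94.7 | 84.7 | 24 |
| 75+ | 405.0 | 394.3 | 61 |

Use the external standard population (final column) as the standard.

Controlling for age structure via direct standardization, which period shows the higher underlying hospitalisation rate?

Standard weights: 0.15, 0.24, 0.61.
2020: 0.1500×338.9 + 0.2400×94.7 + 0.6100×405.0 = 320.6130 per 100 000.
2010–14: 0.1500×468.4 + 0.2400×84.7 + 0.6100×394.3 = 331.1110 per 100 000.

2010–14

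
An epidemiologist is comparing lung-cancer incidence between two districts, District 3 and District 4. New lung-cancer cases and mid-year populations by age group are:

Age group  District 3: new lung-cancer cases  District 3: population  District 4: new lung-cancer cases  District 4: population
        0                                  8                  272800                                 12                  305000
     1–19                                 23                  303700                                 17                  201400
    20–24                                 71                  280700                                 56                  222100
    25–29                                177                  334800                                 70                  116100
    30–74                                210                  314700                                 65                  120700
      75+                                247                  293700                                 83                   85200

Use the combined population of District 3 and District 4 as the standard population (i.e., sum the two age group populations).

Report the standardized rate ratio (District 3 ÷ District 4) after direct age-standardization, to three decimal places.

Age-specific rates per 100000 for District 3: 2.93, 7.57, 25.29, 52.87, 66.73, 84.10.
For District 4: 3.93, 8.44, 25.21, 60.29, 53.85, 97.42.
Combined standard total = 2850900; weights = 0.2027, 0.1772, 0.1764, 0.1582, 0.1527, 0.1329.
District 3: 0.2027×2.93 + 0.1772×7.57 + 0.1764×25.29 + 0.1582×52.87 + 0.1527×66.73 + 0.1329×84.10 = 36.1272 per 100000.
District 4: 0.2027×3.93 + 0.1772×8.44 + 0.1764×25.21 + 0.1582×60.29 + 0.1527×53.85 + 0.1329×97.42 = 37.4476 per 100000.
Ratio = 36.1272 ÷ 37.4476 = 0.96474.

0.965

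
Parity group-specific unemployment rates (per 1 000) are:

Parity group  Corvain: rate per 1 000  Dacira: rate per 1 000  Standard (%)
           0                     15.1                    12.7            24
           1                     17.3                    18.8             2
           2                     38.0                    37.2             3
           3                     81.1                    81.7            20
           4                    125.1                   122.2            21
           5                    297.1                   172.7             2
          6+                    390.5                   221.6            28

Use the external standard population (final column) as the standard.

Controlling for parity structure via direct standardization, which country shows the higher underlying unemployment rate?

Corvain

Standard weights: 0.24, 0.02, 0.03, 0.20, 0.21, 0.02, 0.28.
Corvain: 0.2400×15.1 + 0.0200×17.3 + 0.0300×38.0 + 0.2000×81.1 + 0.2100×125.1 + 0.0200×297.1 + 0.2800×390.5 = 162.8830 per 1 000.
Dacira: 0.2400×12.7 + 0.0200×18.8 + 0.0300×37.2 + 0.2000×81.7 + 0.2100×122.2 + 0.0200×172.7 + 0.2800×221.6 = 112.0440 per 1 000.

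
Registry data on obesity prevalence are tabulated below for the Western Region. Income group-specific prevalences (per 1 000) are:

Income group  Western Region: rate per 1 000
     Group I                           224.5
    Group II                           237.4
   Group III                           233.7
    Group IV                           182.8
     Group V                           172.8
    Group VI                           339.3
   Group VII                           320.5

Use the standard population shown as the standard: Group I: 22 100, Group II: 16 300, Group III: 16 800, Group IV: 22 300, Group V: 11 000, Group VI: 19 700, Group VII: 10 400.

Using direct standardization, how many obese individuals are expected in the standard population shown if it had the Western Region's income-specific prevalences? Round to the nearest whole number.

Expected obese individuals = Σ (standard pop × income-specific rate ÷ 1 000)
= 22 100×224.5/1 000 + 16 300×237.4/1 000 + 16 800×233.7/1 000 + 22 300×182.8/1 000 + 11 000×172.8/1 000 + 19 700×339.3/1 000 + 10 400×320.5/1 000
= 4961.45 + 3869.62 + 3926.16 + 4076.44 + 1900.80 + 6684.21 + 3333.20 = 28751.88.

28752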